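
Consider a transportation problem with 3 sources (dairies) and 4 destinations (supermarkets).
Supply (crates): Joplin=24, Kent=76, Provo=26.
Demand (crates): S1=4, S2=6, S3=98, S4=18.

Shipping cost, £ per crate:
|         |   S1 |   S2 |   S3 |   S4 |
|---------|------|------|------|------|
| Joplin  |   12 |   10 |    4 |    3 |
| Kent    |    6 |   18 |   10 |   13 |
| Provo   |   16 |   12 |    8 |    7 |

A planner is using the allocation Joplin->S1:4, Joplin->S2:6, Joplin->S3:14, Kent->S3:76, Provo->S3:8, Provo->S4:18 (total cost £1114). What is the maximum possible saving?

60

Current plan cost = 4·12 + 6·10 + 14·4 + 76·10 + 8·8 + 18·7 = £1114.
Optimal plan:
  Joplin to S3: 6 crates
  Joplin to S4: 18 crates
  Kent to S1: 4 crates
  Kent to S3: 72 crates
  Provo to S2: 6 crates
  Provo to S3: 20 crates
Optimal cost = £1054.
Saving = 1114 − 1054 = £60.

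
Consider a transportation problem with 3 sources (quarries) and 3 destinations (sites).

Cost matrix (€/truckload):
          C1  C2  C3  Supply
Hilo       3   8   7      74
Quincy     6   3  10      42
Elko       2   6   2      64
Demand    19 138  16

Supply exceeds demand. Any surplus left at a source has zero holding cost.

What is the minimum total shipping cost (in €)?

Optimal allocation:
  Hilo to C1: 19 × €3 = €57
  Hilo to C2: 48 × €8 = €384
  Quincy to C2: 42 × €3 = €126
  Elko to C2: 48 × €6 = €288
  Elko to C3: 16 × €2 = €32
Total = 57 + 384 + 126 + 288 + 32 = €887.

887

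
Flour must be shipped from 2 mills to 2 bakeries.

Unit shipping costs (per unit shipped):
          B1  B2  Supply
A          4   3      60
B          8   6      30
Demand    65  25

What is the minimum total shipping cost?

430

An optimal shipping plan:
  A→B1: 60 × 4 = 240
  B→B1: 5 × 8 = 40
  B→B2: 25 × 6 = 150
Total = 240 + 40 + 150 = 430.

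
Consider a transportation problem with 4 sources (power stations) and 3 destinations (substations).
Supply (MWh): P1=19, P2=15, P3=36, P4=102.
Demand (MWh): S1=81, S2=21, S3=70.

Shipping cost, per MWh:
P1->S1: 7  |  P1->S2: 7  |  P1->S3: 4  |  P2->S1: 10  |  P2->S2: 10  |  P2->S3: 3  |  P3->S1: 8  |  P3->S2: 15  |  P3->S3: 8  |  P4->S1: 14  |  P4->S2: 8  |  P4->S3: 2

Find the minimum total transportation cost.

An optimal shipping plan:
  P1–S1: 19 × 7 = 133
  P2–S1: 15 × 10 = 150
  P3–S1: 36 × 8 = 288
  P4–S1: 11 × 14 = 154
  P4–S2: 21 × 8 = 168
  P4–S3: 70 × 2 = 140
Total = 133 + 150 + 288 + 154 + 168 + 140 = 1033.

1033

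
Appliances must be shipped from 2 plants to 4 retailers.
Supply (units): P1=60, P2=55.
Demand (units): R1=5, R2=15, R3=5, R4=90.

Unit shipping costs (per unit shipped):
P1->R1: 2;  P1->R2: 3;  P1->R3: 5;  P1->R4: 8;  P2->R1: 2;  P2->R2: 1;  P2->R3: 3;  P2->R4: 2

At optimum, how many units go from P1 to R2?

15

The minimum-cost plan:
  P1→R1: 5 × 2 = 10
  P1→R2: 15 × 3 = 45
  P1→R3: 5 × 5 = 25
  P1→R4: 35 × 8 = 280
  P2→R4: 55 × 2 = 110
Total cost = 470.
So P1→R2 carries 15 units.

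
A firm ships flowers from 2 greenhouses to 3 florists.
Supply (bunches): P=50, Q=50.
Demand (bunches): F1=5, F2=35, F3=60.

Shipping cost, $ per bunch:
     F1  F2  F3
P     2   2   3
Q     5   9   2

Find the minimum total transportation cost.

An optimal shipping plan:
  P–F1: 5 × $2 = $10
  P–F2: 35 × $2 = $70
  P–F3: 10 × $3 = $30
  Q–F3: 50 × $2 = $100
Total = 10 + 70 + 30 + 100 = $210.
(Supply check: P ships 50; Q ships 50.)

210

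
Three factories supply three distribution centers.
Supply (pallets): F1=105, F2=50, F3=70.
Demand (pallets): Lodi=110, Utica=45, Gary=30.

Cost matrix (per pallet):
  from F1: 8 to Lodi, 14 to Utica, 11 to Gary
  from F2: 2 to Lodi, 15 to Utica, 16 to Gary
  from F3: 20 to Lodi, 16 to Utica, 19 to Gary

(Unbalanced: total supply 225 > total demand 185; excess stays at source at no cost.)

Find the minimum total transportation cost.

1600

One minimum-cost allocation:
  F1–Lodi: 60 pallets
  F1–Utica: 15 pallets
  F1–Gary: 30 pallets
  F2–Lodi: 50 pallets
  F3–Utica: 30 pallets
Total cost = 1600.
(Supply check: F1 ships 105; F2 ships 50; F3 ships 30.)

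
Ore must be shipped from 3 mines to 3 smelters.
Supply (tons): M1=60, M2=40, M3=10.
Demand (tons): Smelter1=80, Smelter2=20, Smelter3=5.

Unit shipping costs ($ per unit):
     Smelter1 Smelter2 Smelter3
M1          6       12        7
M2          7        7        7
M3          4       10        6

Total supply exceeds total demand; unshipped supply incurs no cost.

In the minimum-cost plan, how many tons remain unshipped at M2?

An optimal plan:
  M1 to Smelter1: 60 × $6 = $360
  M2 to Smelter1: 10 × $7 = $70
  M2 to Smelter2: 20 × $7 = $140
  M2 to Smelter3: 5 × $7 = $35
  M3 to Smelter1: 10 × $4 = $40
Total cost = $645.
M2 ships 35 of its 40, leaving 5.

5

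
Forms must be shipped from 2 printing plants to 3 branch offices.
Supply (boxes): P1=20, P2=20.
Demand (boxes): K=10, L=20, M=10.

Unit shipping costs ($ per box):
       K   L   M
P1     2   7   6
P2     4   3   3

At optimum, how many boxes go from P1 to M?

10

Optimal shipments:
  P1 to K: 10 × $2 = $20
  P1 to M: 10 × $6 = $60
  P2 to L: 20 × $3 = $60
Total cost = $140.
So P1→M carries 10 boxes.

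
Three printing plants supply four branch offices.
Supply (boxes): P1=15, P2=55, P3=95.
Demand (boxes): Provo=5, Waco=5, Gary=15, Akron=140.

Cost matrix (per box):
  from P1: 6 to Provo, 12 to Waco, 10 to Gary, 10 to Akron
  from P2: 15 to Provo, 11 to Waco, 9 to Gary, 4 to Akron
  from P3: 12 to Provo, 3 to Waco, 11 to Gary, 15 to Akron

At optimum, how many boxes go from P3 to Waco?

5

The minimum-cost plan:
  P1–Provo: 5 × 6 = 30
  P1–Akron: 10 × 10 = 100
  P2–Akron: 55 × 4 = 220
  P3–Waco: 5 × 3 = 15
  P3–Gary: 15 × 11 = 165
  P3–Akron: 75 × 15 = 1125
Total cost = 1655.
So P3→Waco carries 5 boxes.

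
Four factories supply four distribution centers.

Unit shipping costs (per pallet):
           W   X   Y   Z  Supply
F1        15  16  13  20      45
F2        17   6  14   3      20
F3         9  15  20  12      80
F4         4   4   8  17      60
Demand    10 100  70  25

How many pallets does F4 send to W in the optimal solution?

0

Solving gives:
  F1–Y: 45 × 13 = 585
  F2–Z: 20 × 3 = 60
  F3–W: 10 × 9 = 90
  F3–X: 65 × 15 = 975
  F3–Z: 5 × 12 = 60
  F4–X: 35 × 4 = 140
  F4–Y: 25 × 8 = 200
Total cost = 2110.
The route F4→W is not used.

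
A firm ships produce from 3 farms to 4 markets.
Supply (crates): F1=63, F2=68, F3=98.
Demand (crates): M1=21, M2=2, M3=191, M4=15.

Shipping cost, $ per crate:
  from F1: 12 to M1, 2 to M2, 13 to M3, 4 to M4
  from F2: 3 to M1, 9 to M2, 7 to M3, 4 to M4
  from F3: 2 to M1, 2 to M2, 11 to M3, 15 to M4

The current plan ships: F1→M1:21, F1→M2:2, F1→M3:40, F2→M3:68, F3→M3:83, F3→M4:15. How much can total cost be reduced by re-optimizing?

363

Current plan cost = 21·12 + 2·2 + 40·13 + 68·7 + 83·11 + 15·15 = $2390.
Optimal plan:
  F1 to M2: 2 × $2 = $4
  F1 to M3: 46 × $13 = $598
  F1 to M4: 15 × $4 = $60
  F2 to M3: 68 × $7 = $476
  F3 to M1: 21 × $2 = $42
  F3 to M3: 77 × $11 = $847
Optimal cost = $2027.
Saving = 2390 − 2027 = $363.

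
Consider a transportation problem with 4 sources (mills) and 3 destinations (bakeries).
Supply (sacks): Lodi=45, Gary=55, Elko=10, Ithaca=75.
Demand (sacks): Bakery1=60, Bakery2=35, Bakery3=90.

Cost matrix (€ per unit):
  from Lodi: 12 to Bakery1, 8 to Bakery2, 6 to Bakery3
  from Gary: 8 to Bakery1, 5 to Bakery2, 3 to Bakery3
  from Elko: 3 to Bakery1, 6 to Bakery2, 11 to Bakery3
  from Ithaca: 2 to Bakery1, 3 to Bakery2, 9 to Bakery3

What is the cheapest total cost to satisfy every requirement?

660

An optimal shipping plan:
  Lodi->Bakery2: 10 × €8 = €80
  Lodi->Bakery3: 35 × €6 = €210
  Gary->Bakery3: 55 × €3 = €165
  Elko->Bakery1: 10 × €3 = €30
  Ithaca->Bakery1: 50 × €2 = €100
  Ithaca->Bakery2: 25 × €3 = €75
Total = 80 + 210 + 165 + 30 + 100 + 75 = €660.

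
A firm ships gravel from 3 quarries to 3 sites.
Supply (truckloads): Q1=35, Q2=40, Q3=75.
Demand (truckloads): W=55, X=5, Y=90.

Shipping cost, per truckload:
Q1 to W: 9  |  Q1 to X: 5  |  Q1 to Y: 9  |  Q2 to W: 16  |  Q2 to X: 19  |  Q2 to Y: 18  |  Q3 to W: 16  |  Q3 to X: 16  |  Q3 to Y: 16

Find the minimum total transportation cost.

One minimum-cost allocation:
  Q1→X: 5 × 5 = 25
  Q1→Y: 30 × 9 = 270
  Q2→W: 40 × 16 = 640
  Q3→W: 15 × 16 = 240
  Q3→Y: 60 × 16 = 960
Total = 25 + 270 + 640 + 240 + 960 = 2135.

2135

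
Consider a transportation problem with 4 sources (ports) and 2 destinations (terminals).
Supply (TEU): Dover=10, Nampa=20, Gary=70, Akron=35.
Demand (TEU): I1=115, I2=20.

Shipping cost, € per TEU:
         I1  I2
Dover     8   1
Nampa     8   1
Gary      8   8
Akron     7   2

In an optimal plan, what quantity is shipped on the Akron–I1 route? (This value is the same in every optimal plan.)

35

The minimum-cost plan:
  Dover–I1: 10 × €8 = €80
  Nampa–I2: 20 × €1 = €20
  Gary–I1: 70 × €8 = €560
  Akron–I1: 35 × €7 = €245
Total cost = €905.
So Akron→I1 carries 35 TEU.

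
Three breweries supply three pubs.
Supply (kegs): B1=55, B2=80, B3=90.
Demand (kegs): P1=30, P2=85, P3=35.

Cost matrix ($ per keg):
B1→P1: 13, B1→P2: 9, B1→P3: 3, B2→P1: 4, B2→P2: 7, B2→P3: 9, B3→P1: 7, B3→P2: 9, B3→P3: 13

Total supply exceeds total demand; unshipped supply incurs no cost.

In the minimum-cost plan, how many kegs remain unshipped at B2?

An optimal plan:
  B1 to P2: 20 × $9 = $180
  B1 to P3: 35 × $3 = $105
  B2 to P1: 30 × $4 = $120
  B2 to P2: 50 × $7 = $350
  B3 to P2: 15 × $9 = $135
Total cost = $890.
B2 ships 80 of its 80, leaving 0.

0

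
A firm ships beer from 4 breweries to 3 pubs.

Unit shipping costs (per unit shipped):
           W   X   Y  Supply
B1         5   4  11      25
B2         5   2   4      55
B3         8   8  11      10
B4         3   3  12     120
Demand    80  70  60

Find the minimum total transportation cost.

775

An optimal shipping plan:
  B1 to X: 25 kegs
  B2 to Y: 55 kegs
  B3 to W: 5 kegs
  B3 to Y: 5 kegs
  B4 to W: 75 kegs
  B4 to X: 45 kegs
Total cost = 775.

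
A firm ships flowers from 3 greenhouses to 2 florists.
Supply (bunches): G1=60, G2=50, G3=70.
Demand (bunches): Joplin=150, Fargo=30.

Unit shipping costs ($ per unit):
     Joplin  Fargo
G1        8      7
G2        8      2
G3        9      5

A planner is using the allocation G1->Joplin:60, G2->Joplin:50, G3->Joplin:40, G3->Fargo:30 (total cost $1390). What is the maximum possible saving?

60

Current plan cost = 60·8 + 50·8 + 40·9 + 30·5 = $1390.
Optimal plan:
  G1→Joplin: 60 × $8 = $480
  G2→Joplin: 20 × $8 = $160
  G2→Fargo: 30 × $2 = $60
  G3→Joplin: 70 × $9 = $630
Optimal cost = $1330.
Saving = 1390 − 1330 = $60.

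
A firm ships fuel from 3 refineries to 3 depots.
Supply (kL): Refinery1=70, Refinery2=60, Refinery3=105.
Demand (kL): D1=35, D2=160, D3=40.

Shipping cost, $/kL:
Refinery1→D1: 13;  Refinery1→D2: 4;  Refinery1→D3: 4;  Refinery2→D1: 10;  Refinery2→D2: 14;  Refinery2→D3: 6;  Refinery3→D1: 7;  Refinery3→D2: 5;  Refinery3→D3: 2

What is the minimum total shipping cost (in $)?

1260

A cheapest plan:
  Refinery1->D2: 70 kL
  Refinery2->D1: 35 kL
  Refinery2->D3: 25 kL
  Refinery3->D2: 90 kL
  Refinery3->D3: 15 kL
Total cost = $1260.
(Supply check: Refinery1 ships 70; Refinery2 ships 60; Refinery3 ships 105.)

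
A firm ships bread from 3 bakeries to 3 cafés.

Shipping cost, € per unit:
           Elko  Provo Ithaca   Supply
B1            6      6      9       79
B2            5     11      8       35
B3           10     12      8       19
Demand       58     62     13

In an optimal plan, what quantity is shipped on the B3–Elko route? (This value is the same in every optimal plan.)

Optimal shipments:
  B1–Elko: 17 × €6 = €102
  B1–Provo: 62 × €6 = €372
  B2–Elko: 35 × €5 = €175
  B3–Elko: 6 × €10 = €60
  B3–Ithaca: 13 × €8 = €104
Total cost = €813.
So B3→Elko carries 6 trays.

6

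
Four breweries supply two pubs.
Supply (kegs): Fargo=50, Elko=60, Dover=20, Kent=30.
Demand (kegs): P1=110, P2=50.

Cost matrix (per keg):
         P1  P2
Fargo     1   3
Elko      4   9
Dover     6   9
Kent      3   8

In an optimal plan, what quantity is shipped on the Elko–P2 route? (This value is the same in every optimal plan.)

Solving gives:
  Fargo->P2: 50 × 3 = 150
  Elko->P1: 60 × 4 = 240
  Dover->P1: 20 × 6 = 120
  Kent->P1: 30 × 3 = 90
Total cost = 600.
The route Elko→P2 is not used.

0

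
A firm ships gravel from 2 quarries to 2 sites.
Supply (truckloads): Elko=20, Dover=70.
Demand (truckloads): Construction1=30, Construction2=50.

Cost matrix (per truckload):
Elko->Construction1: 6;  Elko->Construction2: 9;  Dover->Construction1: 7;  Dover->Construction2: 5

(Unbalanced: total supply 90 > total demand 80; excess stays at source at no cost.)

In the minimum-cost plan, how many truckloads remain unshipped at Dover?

Minimum-cost shipments:
  Elko->Construction1: 20 × 6 = 120
  Dover->Construction1: 10 × 7 = 70
  Dover->Construction2: 50 × 5 = 250
Total cost = 440.
Dover ships 60 of its 70, leaving 10.

10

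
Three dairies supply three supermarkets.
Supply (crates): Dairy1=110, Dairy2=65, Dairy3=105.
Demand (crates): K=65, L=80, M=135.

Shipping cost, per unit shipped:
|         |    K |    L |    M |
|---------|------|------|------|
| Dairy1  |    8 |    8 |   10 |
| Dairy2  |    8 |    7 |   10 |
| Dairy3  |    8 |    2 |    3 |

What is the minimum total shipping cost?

1710

One minimum-cost allocation:
  Dairy1–K: 65 crates
  Dairy1–L: 15 crates
  Dairy1–M: 30 crates
  Dairy2–L: 65 crates
  Dairy3–M: 105 crates
Total cost = 1710.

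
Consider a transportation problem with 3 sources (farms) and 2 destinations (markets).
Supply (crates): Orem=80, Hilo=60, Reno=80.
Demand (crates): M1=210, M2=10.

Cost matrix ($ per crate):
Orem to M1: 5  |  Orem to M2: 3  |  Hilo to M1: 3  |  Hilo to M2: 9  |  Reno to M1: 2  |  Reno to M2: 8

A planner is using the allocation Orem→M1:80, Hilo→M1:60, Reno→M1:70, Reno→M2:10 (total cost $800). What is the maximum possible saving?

80

Current plan cost = 80·5 + 60·3 + 70·2 + 10·8 = $800.
Optimal plan:
  Orem to M1: 70 crates
  Orem to M2: 10 crates
  Hilo to M1: 60 crates
  Reno to M1: 80 crates
Optimal cost = $720.
Saving = 800 − 720 = $80.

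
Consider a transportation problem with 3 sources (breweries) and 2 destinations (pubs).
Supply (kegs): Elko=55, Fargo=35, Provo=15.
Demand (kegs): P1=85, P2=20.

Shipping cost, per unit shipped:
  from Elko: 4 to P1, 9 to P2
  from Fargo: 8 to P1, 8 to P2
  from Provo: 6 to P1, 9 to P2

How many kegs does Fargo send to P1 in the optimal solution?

15

The minimum-cost plan:
  Elko→P1: 55 × 4 = 220
  Fargo→P1: 15 × 8 = 120
  Fargo→P2: 20 × 8 = 160
  Provo→P1: 15 × 6 = 90
Total cost = 590.
So Fargo→P1 carries 15 kegs.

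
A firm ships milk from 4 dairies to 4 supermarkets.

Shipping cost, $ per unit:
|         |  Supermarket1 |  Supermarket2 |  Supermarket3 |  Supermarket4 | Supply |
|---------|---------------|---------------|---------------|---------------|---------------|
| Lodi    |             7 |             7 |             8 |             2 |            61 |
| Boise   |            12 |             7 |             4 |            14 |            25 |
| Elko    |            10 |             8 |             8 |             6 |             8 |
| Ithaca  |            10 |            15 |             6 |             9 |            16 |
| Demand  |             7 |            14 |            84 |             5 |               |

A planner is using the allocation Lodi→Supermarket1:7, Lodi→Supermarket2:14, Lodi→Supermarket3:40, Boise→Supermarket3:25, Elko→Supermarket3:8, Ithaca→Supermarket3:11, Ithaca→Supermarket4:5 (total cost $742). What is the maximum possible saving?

Current plan cost = 7·7 + 14·7 + 40·8 + 25·4 + 8·8 + 11·6 + 5·9 = $742.
Optimal plan:
  Lodi->Supermarket1: 7 × $7 = $49
  Lodi->Supermarket2: 14 × $7 = $98
  Lodi->Supermarket3: 35 × $8 = $280
  Lodi->Supermarket4: 5 × $2 = $10
  Boise->Supermarket3: 25 × $4 = $100
  Elko->Supermarket3: 8 × $8 = $64
  Ithaca->Supermarket3: 16 × $6 = $96
Optimal cost = $697.
Saving = 742 − 697 = $45.

45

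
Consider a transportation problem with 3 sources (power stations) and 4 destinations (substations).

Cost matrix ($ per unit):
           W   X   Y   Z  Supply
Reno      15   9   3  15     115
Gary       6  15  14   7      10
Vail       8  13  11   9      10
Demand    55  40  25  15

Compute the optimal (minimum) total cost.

1325

One minimum-cost allocation:
  Reno->W: 35 MWh
  Reno->X: 40 MWh
  Reno->Y: 25 MWh
  Reno->Z: 15 MWh
  Gary->W: 10 MWh
  Vail->W: 10 MWh
Total cost = $1325.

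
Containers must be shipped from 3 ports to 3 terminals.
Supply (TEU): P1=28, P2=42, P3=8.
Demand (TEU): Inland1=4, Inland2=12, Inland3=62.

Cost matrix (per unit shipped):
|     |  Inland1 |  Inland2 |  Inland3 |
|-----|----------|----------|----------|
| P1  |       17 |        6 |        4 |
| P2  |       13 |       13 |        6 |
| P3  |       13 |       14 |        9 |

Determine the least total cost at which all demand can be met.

476

Optimal allocation:
  P1→Inland2: 12 TEU
  P1→Inland3: 16 TEU
  P2→Inland3: 42 TEU
  P3→Inland1: 4 TEU
  P3→Inland3: 4 TEU
Total cost = 476.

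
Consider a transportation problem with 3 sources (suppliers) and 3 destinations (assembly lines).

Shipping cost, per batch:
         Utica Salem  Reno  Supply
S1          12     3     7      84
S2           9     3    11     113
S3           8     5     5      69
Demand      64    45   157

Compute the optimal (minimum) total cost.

An optimal shipping plan:
  S1->Reno: 84 batches
  S2->Utica: 64 batches
  S2->Salem: 45 batches
  S2->Reno: 4 batches
  S3->Reno: 69 batches
Total cost = 1688.
(Supply check: S1 ships 84; S2 ships 113; S3 ships 69.)

1688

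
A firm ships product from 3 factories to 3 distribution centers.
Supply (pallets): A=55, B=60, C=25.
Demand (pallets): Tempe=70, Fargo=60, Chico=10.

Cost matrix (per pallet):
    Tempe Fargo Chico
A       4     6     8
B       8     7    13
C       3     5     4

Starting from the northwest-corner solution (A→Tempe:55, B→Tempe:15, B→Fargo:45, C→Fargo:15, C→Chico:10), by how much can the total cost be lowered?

45

Current plan cost = 55·4 + 15·8 + 45·7 + 15·5 + 10·4 = 770.
Optimal plan:
  A→Tempe: 55 pallets
  B→Fargo: 60 pallets
  C→Tempe: 15 pallets
  C→Chico: 10 pallets
Optimal cost = 725.
Saving = 770 − 725 = 45.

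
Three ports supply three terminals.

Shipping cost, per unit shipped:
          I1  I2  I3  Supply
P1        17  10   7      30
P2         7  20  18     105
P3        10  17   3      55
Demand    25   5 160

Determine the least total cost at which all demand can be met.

2000

Optimal allocation:
  P1–I3: 30 × 7 = 210
  P2–I1: 25 × 7 = 175
  P2–I2: 5 × 20 = 100
  P2–I3: 75 × 18 = 1350
  P3–I3: 55 × 3 = 165
Total = 210 + 175 + 100 + 1350 + 165 = 2000.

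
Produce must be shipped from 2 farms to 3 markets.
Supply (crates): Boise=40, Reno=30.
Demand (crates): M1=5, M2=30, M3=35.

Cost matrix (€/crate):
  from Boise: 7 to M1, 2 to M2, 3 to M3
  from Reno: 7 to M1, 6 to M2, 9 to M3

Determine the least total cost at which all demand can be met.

Optimal allocation:
  Boise–M2: 5 crates
  Boise–M3: 35 crates
  Reno–M1: 5 crates
  Reno–M2: 25 crates
Total cost = €300.
(Supply check: Boise ships 40; Reno ships 30.)

300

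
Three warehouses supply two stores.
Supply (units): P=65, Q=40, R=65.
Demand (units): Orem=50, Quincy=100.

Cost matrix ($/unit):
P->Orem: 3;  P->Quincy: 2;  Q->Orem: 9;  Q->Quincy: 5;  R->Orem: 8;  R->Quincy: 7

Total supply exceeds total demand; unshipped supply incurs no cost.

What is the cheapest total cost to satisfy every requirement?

An optimal shipping plan:
  P->Orem: 5 × $3 = $15
  P->Quincy: 60 × $2 = $120
  Q->Quincy: 40 × $5 = $200
  R->Orem: 45 × $8 = $360
Total = 15 + 120 + 200 + 360 = $695.

695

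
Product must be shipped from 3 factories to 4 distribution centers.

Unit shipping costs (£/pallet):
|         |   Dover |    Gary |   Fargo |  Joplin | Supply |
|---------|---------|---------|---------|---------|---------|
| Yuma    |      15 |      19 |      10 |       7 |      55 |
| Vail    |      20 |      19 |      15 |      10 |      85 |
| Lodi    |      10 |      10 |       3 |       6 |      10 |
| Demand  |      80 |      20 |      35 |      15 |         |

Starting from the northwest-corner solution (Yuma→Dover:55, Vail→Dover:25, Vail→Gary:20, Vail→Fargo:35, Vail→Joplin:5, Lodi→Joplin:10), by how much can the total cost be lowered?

Current plan cost = 55·15 + 25·20 + 20·19 + 35·15 + 5·10 + 10·6 = £2340.
Optimal plan:
  Yuma→Dover: 30 × £15 = £450
  Yuma→Fargo: 25 × £10 = £250
  Vail→Dover: 50 × £20 = £1000
  Vail→Gary: 20 × £19 = £380
  Vail→Joplin: 15 × £10 = £150
  Lodi→Fargo: 10 × £3 = £30
Optimal cost = £2260.
Saving = 2340 − 2260 = £80.

80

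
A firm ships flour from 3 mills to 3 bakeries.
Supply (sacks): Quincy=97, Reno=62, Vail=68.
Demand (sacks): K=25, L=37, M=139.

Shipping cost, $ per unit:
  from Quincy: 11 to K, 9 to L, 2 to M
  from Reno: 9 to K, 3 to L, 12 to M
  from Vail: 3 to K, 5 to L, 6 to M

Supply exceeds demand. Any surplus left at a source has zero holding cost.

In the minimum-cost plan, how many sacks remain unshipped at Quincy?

0

Minimum-cost shipments:
  Quincy→M: 97 × $2 = $194
  Reno→L: 37 × $3 = $111
  Vail→K: 25 × $3 = $75
  Vail→M: 42 × $6 = $252
Total cost = $632.
Quincy ships 97 of its 97, leaving 0.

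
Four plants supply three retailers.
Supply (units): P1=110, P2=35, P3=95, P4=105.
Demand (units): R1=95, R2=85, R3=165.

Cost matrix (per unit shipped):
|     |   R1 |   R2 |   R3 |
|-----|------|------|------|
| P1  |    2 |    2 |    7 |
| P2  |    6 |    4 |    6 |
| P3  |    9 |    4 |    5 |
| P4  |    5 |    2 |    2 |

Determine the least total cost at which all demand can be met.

A cheapest plan:
  P1–R1: 95 × 2 = 190
  P1–R2: 15 × 2 = 30
  P2–R2: 35 × 4 = 140
  P3–R2: 35 × 4 = 140
  P3–R3: 60 × 5 = 300
  P4–R3: 105 × 2 = 210
Total = 190 + 30 + 140 + 140 + 300 + 210 = 1010.

1010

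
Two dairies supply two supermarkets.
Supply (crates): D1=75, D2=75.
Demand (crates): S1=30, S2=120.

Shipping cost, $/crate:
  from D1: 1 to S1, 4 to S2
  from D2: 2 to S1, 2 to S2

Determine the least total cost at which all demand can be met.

360

An optimal shipping plan:
  D1->S1: 30 × $1 = $30
  D1->S2: 45 × $4 = $180
  D2->S2: 75 × $2 = $150
Total = 30 + 180 + 150 = $360.
(Supply check: D1 ships 75; D2 ships 75.)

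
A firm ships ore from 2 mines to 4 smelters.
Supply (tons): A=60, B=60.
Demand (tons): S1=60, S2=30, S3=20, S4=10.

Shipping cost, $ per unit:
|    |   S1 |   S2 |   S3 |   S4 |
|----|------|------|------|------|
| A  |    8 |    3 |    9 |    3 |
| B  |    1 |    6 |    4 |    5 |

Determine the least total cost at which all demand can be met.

360

One minimum-cost allocation:
  A→S2: 30 × $3 = $90
  A→S3: 20 × $9 = $180
  A→S4: 10 × $3 = $30
  B→S1: 60 × $1 = $60
Total = 90 + 180 + 30 + 60 = $360.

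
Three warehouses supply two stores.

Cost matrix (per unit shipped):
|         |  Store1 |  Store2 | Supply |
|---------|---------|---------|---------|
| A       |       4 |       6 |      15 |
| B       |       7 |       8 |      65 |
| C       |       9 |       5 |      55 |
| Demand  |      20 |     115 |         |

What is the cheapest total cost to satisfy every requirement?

A cheapest plan:
  A->Store1: 15 × 4 = 60
  B->Store1: 5 × 7 = 35
  B->Store2: 60 × 8 = 480
  C->Store2: 55 × 5 = 275
Total = 60 + 35 + 480 + 275 = 850.

850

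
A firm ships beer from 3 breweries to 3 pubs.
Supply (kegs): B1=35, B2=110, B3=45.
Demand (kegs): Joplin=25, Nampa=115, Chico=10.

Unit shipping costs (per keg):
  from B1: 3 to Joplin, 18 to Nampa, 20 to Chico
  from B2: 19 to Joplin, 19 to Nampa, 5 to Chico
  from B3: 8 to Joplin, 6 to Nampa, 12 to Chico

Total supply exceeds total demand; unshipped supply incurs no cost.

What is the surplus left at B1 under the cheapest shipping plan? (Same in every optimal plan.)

Minimum-cost shipments:
  B1 to Joplin: 25 × 3 = 75
  B1 to Nampa: 10 × 18 = 180
  B2 to Nampa: 60 × 19 = 1140
  B2 to Chico: 10 × 5 = 50
  B3 to Nampa: 45 × 6 = 270
Total cost = 1715.
B1 ships 35 of its 35, leaving 0.

0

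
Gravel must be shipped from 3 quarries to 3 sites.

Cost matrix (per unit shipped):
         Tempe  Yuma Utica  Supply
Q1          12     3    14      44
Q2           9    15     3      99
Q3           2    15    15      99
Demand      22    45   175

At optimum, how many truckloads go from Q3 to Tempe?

Solving gives:
  Q1->Yuma: 44 × 3 = 132
  Q2->Utica: 99 × 3 = 297
  Q3->Tempe: 22 × 2 = 44
  Q3->Yuma: 1 × 15 = 15
  Q3->Utica: 76 × 15 = 1140
Total cost = 1628.
So Q3→Tempe carries 22 truckloads.

22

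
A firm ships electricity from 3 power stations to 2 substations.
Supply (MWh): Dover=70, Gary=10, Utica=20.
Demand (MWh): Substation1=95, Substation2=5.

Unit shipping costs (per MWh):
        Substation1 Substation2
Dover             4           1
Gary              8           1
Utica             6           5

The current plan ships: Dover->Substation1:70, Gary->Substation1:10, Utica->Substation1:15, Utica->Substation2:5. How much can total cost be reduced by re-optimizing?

Current plan cost = 70·4 + 10·8 + 15·6 + 5·5 = 475.
Optimal plan:
  Dover→Substation1: 70 × 4 = 280
  Gary→Substation1: 5 × 8 = 40
  Gary→Substation2: 5 × 1 = 5
  Utica→Substation1: 20 × 6 = 120
Optimal cost = 445.
Saving = 475 − 445 = 30.

30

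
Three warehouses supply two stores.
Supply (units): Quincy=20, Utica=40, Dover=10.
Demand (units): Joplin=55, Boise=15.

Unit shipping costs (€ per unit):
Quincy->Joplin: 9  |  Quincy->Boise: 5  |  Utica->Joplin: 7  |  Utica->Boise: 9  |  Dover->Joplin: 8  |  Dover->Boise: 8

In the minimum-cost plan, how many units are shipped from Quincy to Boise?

The minimum-cost plan:
  Quincy–Joplin: 5 × €9 = €45
  Quincy–Boise: 15 × €5 = €75
  Utica–Joplin: 40 × €7 = €280
  Dover–Joplin: 10 × €8 = €80
Total cost = €480.
So Quincy→Boise carries 15 units.

15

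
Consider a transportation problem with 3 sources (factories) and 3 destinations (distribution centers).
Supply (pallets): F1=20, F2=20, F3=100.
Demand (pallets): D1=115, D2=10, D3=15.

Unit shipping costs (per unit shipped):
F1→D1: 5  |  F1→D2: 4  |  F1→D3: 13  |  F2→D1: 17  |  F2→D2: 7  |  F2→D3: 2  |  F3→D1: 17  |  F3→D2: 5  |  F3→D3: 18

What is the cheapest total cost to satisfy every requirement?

1795

An optimal shipping plan:
  F1 to D1: 20 pallets
  F2 to D1: 5 pallets
  F2 to D3: 15 pallets
  F3 to D1: 90 pallets
  F3 to D2: 10 pallets
Total cost = 1795.
(Supply check: F1 ships 20; F2 ships 20; F3 ships 100.)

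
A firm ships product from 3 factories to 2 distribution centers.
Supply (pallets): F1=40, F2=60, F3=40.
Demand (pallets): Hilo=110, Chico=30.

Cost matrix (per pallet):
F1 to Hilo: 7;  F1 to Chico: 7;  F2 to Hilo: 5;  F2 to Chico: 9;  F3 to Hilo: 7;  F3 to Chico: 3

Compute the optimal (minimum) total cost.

One minimum-cost allocation:
  F1–Hilo: 40 × 7 = 280
  F2–Hilo: 60 × 5 = 300
  F3–Hilo: 10 × 7 = 70
  F3–Chico: 30 × 3 = 90
Total = 280 + 300 + 70 + 90 = 740.

740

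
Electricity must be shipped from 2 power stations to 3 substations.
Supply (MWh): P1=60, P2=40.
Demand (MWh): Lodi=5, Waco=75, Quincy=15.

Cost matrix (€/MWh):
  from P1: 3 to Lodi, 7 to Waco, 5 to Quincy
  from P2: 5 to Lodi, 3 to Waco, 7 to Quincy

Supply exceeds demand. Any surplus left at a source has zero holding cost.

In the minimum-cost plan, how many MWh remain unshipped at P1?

5

Minimum-cost shipments:
  P1->Lodi: 5 × €3 = €15
  P1->Waco: 35 × €7 = €245
  P1->Quincy: 15 × €5 = €75
  P2->Waco: 40 × €3 = €120
Total cost = €455.
P1 ships 55 of its 60, leaving 5.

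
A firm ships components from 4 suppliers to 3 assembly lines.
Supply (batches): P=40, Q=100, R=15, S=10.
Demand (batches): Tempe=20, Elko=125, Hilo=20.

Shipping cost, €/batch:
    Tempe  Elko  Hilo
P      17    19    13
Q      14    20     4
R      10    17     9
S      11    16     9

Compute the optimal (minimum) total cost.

2720

An optimal shipping plan:
  P–Elko: 40 × €19 = €760
  Q–Tempe: 5 × €14 = €70
  Q–Elko: 75 × €20 = €1500
  Q–Hilo: 20 × €4 = €80
  R–Tempe: 15 × €10 = €150
  S–Elko: 10 × €16 = €160
Total = 760 + 70 + 1500 + 80 + 150 + 160 = €2720.
(Supply check: P ships 40; Q ships 100; R ships 15; S ships 10.)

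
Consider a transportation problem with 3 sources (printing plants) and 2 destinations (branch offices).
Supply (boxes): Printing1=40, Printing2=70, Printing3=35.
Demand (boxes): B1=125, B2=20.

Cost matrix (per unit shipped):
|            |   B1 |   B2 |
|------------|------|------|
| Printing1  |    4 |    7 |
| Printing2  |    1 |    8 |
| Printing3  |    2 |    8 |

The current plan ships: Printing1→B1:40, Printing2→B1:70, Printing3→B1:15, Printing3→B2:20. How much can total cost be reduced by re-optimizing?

60

Current plan cost = 40·4 + 70·1 + 15·2 + 20·8 = 420.
Optimal plan:
  Printing1->B1: 20 × 4 = 80
  Printing1->B2: 20 × 7 = 140
  Printing2->B1: 70 × 1 = 70
  Printing3->B1: 35 × 2 = 70
Optimal cost = 360.
Saving = 420 − 360 = 60.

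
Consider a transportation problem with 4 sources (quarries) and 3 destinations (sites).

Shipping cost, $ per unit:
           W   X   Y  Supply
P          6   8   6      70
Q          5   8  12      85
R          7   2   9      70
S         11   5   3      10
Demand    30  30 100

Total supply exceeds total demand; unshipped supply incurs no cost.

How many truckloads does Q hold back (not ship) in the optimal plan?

55

An optimal plan:
  P→Y: 70 × $6 = $420
  Q→W: 30 × $5 = $150
  R→X: 30 × $2 = $60
  R→Y: 20 × $9 = $180
  S→Y: 10 × $3 = $30
Total cost = $840.
Q ships 30 of its 85, leaving 55.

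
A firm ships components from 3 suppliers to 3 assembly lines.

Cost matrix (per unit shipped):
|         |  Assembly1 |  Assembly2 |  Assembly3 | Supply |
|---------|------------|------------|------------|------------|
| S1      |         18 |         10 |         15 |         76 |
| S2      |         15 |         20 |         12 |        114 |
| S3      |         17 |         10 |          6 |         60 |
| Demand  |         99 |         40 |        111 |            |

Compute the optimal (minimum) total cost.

2965

A cheapest plan:
  S1->Assembly2: 40 batches
  S1->Assembly3: 36 batches
  S2->Assembly1: 99 batches
  S2->Assembly3: 15 batches
  S3->Assembly3: 60 batches
Total cost = 2965.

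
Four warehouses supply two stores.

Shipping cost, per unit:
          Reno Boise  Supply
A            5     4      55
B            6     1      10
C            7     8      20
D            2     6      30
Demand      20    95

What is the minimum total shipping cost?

490

A cheapest plan:
  A→Boise: 55 units
  B→Boise: 10 units
  C→Boise: 20 units
  D→Reno: 20 units
  D→Boise: 10 units
Total cost = 490.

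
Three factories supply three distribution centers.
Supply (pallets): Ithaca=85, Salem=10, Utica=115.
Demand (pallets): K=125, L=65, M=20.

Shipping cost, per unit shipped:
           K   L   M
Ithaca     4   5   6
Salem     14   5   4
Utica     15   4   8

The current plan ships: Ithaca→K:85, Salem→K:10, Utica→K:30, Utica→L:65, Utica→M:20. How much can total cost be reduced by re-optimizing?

30

Current plan cost = 85·4 + 10·14 + 30·15 + 65·4 + 20·8 = 1350.
Optimal plan:
  Ithaca–K: 85 × 4 = 340
  Salem–M: 10 × 4 = 40
  Utica–K: 40 × 15 = 600
  Utica–L: 65 × 4 = 260
  Utica–M: 10 × 8 = 80
Optimal cost = 1320.
Saving = 1350 − 1320 = 30.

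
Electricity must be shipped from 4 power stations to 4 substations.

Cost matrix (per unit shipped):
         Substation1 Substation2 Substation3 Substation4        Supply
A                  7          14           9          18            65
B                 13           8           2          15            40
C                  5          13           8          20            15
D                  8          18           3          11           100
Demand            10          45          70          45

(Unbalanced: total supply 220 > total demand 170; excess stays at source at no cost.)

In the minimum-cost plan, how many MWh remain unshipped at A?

50

An optimal plan:
  A to Substation2: 15 MWh
  B to Substation2: 25 MWh
  B to Substation3: 15 MWh
  C to Substation1: 10 MWh
  C to Substation2: 5 MWh
  D to Substation3: 55 MWh
  D to Substation4: 45 MWh
Total cost = 1215.
A ships 15 of its 65, leaving 50.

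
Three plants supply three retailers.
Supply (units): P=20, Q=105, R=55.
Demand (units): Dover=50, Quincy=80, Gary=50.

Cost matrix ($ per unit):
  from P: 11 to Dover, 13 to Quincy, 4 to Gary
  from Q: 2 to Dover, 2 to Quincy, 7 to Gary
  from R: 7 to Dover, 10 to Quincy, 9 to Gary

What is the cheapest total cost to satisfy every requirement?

One minimum-cost allocation:
  P→Gary: 20 × $4 = $80
  Q→Dover: 25 × $2 = $50
  Q→Quincy: 80 × $2 = $160
  R→Dover: 25 × $7 = $175
  R→Gary: 30 × $9 = $270
Total = 80 + 50 + 160 + 175 + 270 = $735.
(Supply check: P ships 20; Q ships 105; R ships 55.)

735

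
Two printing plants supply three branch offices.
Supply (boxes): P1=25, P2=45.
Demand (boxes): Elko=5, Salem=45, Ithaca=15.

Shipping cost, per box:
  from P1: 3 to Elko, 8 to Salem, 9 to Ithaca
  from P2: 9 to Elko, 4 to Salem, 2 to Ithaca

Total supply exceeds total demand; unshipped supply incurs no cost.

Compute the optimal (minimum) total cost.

A cheapest plan:
  P1→Elko: 5 × 3 = 15
  P1→Salem: 15 × 8 = 120
  P2→Salem: 30 × 4 = 120
  P2→Ithaca: 15 × 2 = 30
Total = 15 + 120 + 120 + 30 = 285.

285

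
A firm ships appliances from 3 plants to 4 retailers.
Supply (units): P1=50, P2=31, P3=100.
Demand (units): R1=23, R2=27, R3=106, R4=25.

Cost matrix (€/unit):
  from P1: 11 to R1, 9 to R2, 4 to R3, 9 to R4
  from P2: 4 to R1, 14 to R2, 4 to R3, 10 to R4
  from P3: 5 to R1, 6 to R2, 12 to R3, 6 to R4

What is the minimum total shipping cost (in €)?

An optimal shipping plan:
  P1->R3: 50 units
  P2->R3: 31 units
  P3->R1: 23 units
  P3->R2: 27 units
  P3->R3: 25 units
  P3->R4: 25 units
Total cost = €1051.

1051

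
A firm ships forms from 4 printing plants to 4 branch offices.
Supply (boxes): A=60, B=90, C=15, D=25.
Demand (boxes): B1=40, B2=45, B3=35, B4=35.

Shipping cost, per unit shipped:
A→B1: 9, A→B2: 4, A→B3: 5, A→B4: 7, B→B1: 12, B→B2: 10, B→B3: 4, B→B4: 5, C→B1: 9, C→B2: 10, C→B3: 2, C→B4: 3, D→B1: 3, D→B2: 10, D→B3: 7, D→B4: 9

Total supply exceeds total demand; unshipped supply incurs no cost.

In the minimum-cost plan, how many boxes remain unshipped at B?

An optimal plan:
  A–B1: 15 × 9 = 135
  A–B2: 45 × 4 = 180
  B–B3: 20 × 4 = 80
  B–B4: 35 × 5 = 175
  C–B3: 15 × 2 = 30
  D–B1: 25 × 3 = 75
Total cost = 675.
B ships 55 of its 90, leaving 35.

35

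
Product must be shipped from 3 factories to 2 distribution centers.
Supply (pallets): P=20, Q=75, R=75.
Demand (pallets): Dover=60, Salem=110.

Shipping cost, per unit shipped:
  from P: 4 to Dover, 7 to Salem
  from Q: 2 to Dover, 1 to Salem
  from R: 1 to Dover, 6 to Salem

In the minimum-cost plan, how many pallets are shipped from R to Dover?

60

Solving gives:
  P->Salem: 20 × 7 = 140
  Q->Salem: 75 × 1 = 75
  R->Dover: 60 × 1 = 60
  R->Salem: 15 × 6 = 90
Total cost = 365.
So R→Dover carries 60 pallets.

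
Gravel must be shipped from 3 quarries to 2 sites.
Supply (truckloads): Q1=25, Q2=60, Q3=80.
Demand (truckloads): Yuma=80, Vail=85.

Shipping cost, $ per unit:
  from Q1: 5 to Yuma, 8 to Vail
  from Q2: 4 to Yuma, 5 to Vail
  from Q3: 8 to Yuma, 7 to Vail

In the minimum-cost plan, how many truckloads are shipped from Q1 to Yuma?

The minimum-cost plan:
  Q1–Yuma: 25 × $5 = $125
  Q2–Yuma: 55 × $4 = $220
  Q2–Vail: 5 × $5 = $25
  Q3–Vail: 80 × $7 = $560
Total cost = $930.
So Q1→Yuma carries 25 truckloads.

25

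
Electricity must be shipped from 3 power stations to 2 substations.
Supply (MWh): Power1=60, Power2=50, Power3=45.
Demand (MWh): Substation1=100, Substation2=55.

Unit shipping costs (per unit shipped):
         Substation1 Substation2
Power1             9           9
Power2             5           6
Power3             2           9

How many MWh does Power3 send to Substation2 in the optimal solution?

Optimal shipments:
  Power1 to Substation1: 5 MWh
  Power1 to Substation2: 55 MWh
  Power2 to Substation1: 50 MWh
  Power3 to Substation1: 45 MWh
Total cost = 880.
The route Power3→Substation2 is not used.

0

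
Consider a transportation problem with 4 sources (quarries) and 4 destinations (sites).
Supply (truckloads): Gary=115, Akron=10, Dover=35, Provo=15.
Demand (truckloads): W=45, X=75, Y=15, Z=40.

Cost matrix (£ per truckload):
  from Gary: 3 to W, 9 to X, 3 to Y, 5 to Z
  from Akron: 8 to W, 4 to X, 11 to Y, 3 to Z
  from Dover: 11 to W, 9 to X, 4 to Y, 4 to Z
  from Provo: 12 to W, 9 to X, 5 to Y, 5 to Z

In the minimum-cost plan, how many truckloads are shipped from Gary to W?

Optimal shipments:
  Gary->W: 45 × £3 = £135
  Gary->X: 55 × £9 = £495
  Gary->Y: 15 × £3 = £45
  Akron->X: 10 × £4 = £40
  Dover->Z: 35 × £4 = £140
  Provo->X: 10 × £9 = £90
  Provo->Z: 5 × £5 = £25
Total cost = £970.
So Gary→W carries 45 truckloads.

45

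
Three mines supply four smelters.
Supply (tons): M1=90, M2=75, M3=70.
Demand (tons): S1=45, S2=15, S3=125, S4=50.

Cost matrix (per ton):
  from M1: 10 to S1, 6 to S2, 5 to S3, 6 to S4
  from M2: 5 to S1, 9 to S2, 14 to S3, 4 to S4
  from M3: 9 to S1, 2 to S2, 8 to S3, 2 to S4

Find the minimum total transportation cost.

1145

A cheapest plan:
  M1->S3: 90 tons
  M2->S1: 45 tons
  M2->S4: 30 tons
  M3->S2: 15 tons
  M3->S3: 35 tons
  M3->S4: 20 tons
Total cost = 1145.
(Supply check: M1 ships 90; M2 ships 75; M3 ships 70.)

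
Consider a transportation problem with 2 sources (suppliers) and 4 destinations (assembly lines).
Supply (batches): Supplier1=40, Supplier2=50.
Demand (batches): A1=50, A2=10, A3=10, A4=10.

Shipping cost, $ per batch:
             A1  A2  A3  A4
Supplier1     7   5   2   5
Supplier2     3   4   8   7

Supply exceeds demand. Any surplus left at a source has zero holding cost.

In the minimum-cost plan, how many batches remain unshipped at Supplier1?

10

An optimal plan:
  Supplier1 to A2: 10 batches
  Supplier1 to A3: 10 batches
  Supplier1 to A4: 10 batches
  Supplier2 to A1: 50 batches
Total cost = $270.
Supplier1 ships 30 of its 40, leaving 10.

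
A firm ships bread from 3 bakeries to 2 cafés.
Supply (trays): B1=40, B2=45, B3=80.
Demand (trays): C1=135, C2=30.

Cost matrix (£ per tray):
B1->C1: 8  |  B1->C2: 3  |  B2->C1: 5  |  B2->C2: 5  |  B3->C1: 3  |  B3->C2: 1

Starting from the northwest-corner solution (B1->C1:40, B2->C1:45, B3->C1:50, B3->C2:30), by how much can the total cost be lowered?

Current plan cost = 40·8 + 45·5 + 50·3 + 30·1 = £725.
Optimal plan:
  B1–C1: 10 × £8 = £80
  B1–C2: 30 × £3 = £90
  B2–C1: 45 × £5 = £225
  B3–C1: 80 × £3 = £240
Optimal cost = £635.
Saving = 725 − 635 = £90.

90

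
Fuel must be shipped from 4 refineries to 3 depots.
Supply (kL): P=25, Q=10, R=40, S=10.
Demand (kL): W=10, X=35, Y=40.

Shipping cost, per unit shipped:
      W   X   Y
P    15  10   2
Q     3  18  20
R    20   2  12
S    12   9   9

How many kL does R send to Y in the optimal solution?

The minimum-cost plan:
  P→Y: 25 × 2 = 50
  Q→W: 10 × 3 = 30
  R→X: 35 × 2 = 70
  R→Y: 5 × 12 = 60
  S→Y: 10 × 9 = 90
Total cost = 300.
So R→Y carries 5 kL.

5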